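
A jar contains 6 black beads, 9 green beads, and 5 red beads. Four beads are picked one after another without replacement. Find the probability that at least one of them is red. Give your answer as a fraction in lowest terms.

232/323

P(no red) = 15/20 × 14/19 × 13/18 × 12/17 = 32760/116280 = 91/323.
P(at least one) = 1 − 91/323 = 232/323.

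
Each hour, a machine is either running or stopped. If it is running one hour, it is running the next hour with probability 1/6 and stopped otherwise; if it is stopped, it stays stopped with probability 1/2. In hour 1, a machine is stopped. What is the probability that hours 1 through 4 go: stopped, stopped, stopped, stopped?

1/8

Hour 1 is given. For each transition, use the conditional probability from the current state:
P(stopped | stopped) = 1/2; P(stopped | stopped) = 1/2; P(stopped | stopped) = 1/2.
P = 1/2 × 1/2 × 1/2 = 1/8.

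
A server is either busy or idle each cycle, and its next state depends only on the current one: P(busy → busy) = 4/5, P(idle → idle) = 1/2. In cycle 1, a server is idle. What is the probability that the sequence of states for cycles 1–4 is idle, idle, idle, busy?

1/8

Cycle 1 is given. For each transition, use the conditional probability from the current state:
P(idle | idle) = 1/2; P(idle | idle) = 1/2; P(busy | idle) = 1/2.
P = 1/2 × 1/2 × 1/2 = 1/8.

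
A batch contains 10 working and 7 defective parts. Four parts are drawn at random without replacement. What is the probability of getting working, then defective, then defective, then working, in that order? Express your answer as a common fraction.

9/136

Multiply the probability of each draw given the previous ones:
P = 10/17 × 7/16 × 6/15 × 9/14 = 3780/57120 = 9/136.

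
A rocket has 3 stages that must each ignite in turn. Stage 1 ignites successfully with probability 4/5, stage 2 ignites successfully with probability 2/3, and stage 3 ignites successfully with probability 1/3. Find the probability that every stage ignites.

The events are sequential, so multiply the conditional probabilities:
P = 4/5 × 2/3 × 1/3 = 8/45.

8/45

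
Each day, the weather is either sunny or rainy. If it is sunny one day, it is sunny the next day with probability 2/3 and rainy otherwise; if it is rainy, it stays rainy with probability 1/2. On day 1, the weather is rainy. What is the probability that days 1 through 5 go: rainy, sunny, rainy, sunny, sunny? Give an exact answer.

1/18

Day 1 is given. For each transition, use the conditional probability from the current state:
P(sunny | rainy) = 1/2; P(rainy | sunny) = 1/3; P(sunny | rainy) = 1/2; P(sunny | sunny) = 2/3.
P = 1/2 × 1/3 × 1/2 × 2/3 = 2/36 = 1/18.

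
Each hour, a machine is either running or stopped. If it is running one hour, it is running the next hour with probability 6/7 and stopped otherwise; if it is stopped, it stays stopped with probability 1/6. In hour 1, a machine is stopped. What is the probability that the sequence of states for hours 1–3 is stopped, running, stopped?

Hour 1 is given. For each transition, use the conditional probability from the current state:
P(running | stopped) = 5/6; P(stopped | running) = 1/7.
P = 5/6 × 1/7 = 5/42.

5/42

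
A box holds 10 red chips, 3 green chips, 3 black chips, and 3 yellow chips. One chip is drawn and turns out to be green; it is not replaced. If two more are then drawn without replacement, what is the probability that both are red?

5/17

After the first draw, 10 of the remaining 18 chips are red.
P = 10/18 × 9/17 = 90/306 = 5/17.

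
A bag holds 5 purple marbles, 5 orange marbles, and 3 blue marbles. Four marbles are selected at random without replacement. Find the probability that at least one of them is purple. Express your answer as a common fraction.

129/143

P(no purple) = 8/13 × 7/12 × 6/11 × 5/10 = 1680/17160 = 14/143.
P(at least one) = 1 − 14/143 = 129/143.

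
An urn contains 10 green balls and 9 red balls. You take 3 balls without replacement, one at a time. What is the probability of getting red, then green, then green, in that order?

45/323

Multiply the probability of each draw given the previous ones:
P = 9/19 × 10/18 × 9/17 = 810/5814 = 45/323.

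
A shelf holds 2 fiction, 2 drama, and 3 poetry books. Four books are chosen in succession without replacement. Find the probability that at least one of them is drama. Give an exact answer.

P(no drama) = 5/7 × 4/6 × 3/5 × 2/4 = 120/840 = 1/7.
P(at least one) = 1 − 1/7 = 6/7.

6/7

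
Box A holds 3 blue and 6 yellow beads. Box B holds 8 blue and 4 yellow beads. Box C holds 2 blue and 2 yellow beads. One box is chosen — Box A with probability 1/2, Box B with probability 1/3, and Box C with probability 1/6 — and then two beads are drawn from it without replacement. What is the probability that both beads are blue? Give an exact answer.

From Box A: P(both blue) = (3/9)(2/8) = 1/12.
From Box B: P(both blue) = (8/12)(7/11) = 14/33.
From Box C: P(both blue) = (2/4)(1/3) = 1/6.
Total probability = (1/2)(1/12) + (1/3)(14/33) + (1/6)(1/6) = 167/792.

167/792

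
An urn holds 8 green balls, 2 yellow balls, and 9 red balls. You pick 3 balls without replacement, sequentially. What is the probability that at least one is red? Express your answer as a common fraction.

P(no red) = 10/19 × 9/18 × 8/17 = 720/5814 = 40/323.
P(at least one) = 1 − 40/323 = 283/323.

283/323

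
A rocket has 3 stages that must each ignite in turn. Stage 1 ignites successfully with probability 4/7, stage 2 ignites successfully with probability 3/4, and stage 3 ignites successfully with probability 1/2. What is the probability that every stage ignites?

The events are sequential, so multiply the conditional probabilities:
P = 4/7 × 3/4 × 1/2 = 12/56 = 3/14.

3/14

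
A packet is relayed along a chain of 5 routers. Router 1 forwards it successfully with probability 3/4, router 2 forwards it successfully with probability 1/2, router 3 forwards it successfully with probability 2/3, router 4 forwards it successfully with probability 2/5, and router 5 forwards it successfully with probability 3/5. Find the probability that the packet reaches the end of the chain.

3/50

The events are sequential, so multiply the conditional probabilities:
P = 3/4 × 1/2 × 2/3 × 2/5 × 3/5 = 36/600 = 3/50.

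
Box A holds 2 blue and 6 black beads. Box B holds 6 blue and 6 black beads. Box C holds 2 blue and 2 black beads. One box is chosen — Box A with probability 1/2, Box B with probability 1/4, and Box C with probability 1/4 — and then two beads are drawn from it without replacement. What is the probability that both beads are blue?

From Box A: P(both blue) = (2/8)(1/7) = 1/28.
From Box B: P(both blue) = (6/12)(5/11) = 5/22.
From Box C: P(both blue) = (2/4)(1/3) = 1/6.
Total probability = (1/2)(1/28) + (1/4)(5/22) + (1/4)(1/6) = 215/1848.

215/1848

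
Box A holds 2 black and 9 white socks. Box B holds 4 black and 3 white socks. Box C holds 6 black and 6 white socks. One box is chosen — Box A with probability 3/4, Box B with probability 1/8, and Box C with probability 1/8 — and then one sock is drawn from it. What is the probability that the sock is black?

333/1232

From Box A: P(black) = 2/11.
From Box B: P(black) = 4/7.
From Box C: P(black) = 6/12.
Total probability = (3/4)(2/11) + (1/8)(4/7) + (1/8)(6/12) = 333/1232.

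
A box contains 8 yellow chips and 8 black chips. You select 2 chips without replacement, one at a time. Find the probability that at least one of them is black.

23/30

P(no black) = 8/16 × 7/15 = 56/240 = 7/30.
P(at least one) = 1 − 7/30 = 23/30.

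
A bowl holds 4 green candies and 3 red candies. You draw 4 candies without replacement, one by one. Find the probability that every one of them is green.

P(all green) = 4/7 × 3/6 × 2/5 × 1/4 = 24/840 = 1/35.

1/35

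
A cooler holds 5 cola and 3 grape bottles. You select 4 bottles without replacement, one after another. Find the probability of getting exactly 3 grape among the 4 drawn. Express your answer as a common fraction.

One ordering (grape drawn first) has probability 3/8 × 2/7 × 1/6 × 5/5 = 30/1680 = 1/56.
There are C(4,3) = 4 such orderings, each equally likely, so P = 4 × 1/56 = 1/14.

1/14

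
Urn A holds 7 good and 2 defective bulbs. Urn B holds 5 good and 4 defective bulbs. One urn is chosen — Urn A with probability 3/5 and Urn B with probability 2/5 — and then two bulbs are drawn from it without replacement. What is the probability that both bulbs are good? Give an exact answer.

83/180

From Urn A: P(both good) = (7/9)(6/8) = 7/12.
From Urn B: P(both good) = (5/9)(4/8) = 5/18.
Total probability = (3/5)(7/12) + (2/5)(5/18) = 83/180.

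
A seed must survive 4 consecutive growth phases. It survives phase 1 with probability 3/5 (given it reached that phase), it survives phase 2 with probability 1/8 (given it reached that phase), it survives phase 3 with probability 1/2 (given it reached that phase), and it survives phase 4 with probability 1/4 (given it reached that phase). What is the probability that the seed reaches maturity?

Each stage is reached only if all earlier stages succeed, so
P = 3/5 × 1/8 × 1/2 × 1/4 = 3/320.

3/320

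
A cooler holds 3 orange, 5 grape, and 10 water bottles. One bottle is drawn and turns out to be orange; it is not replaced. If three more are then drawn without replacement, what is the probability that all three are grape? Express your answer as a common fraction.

1/68

With the first bottle removed, 5 grape remain out of 17.
P = 5/17 × 4/16 × 3/15 = 60/4080 = 1/68.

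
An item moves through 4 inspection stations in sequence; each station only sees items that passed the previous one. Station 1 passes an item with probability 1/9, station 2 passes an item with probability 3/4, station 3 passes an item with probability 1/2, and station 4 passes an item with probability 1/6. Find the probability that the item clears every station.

The events are sequential, so multiply the conditional probabilities:
P = 1/9 × 3/4 × 1/2 × 1/6 = 3/432 = 1/144.

1/144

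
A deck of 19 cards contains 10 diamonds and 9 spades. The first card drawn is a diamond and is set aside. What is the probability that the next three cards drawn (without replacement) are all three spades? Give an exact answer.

After the first draw, 9 of the remaining 18 cards are spades.
P = 9/18 × 8/17 × 7/16 = 504/4896 = 7/68.

7/68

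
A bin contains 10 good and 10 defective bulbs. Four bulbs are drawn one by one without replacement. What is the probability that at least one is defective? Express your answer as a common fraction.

309/323

P(no defective) = 10/20 × 9/19 × 8/18 × 7/17 = 5040/116280 = 14/323.
P(at least one) = 1 − 14/323 = 309/323.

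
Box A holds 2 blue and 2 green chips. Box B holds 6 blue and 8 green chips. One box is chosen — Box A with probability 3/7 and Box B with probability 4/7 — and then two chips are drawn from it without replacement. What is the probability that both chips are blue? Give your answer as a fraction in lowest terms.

From Box A: P(both blue) = (2/4)(1/3) = 1/6.
From Box B: P(both blue) = (6/14)(5/13) = 15/91.
Total probability = (3/7)(1/6) + (4/7)(15/91) = 211/1274.

211/1274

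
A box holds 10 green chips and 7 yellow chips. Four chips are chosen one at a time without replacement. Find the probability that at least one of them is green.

P(no green) = 7/17 × 6/16 × 5/15 × 4/14 = 840/57120 = 1/68.
P(at least one) = 1 − 1/68 = 67/68.

67/68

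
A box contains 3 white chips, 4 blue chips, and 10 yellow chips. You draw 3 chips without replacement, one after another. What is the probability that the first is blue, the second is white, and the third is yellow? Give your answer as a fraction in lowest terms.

1/34

Each draw changes the counts, so multiply the conditional probabilities along the sequence:
P = 4/17 × 3/16 × 10/15 = 120/4080 = 1/34.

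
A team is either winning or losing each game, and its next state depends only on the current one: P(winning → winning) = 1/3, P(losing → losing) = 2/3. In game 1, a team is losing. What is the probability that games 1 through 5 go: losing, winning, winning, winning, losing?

Game 1 is given. For each transition, use the conditional probability from the current state:
P(winning | losing) = 1/3; P(winning | winning) = 1/3; P(winning | winning) = 1/3; P(losing | winning) = 2/3.
P = 1/3 × 1/3 × 1/3 × 2/3 = 2/81.

2/81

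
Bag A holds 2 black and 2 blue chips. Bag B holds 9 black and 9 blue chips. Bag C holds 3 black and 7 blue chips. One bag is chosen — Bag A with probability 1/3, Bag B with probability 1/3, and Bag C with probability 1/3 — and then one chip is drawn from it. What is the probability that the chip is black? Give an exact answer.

13/30

From Bag A: P(black) = 2/4.
From Bag B: P(black) = 9/18.
From Bag C: P(black) = 3/10.
Total probability = (1/3)(2/4) + (1/3)(9/18) + (1/3)(3/10) = 13/30.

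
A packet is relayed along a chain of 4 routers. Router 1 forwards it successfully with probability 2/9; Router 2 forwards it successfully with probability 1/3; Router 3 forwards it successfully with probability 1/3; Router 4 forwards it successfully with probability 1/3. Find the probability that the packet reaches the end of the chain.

2/243

Each stage is reached only if all earlier stages succeed, so
P = 2/9 × 1/3 × 1/3 × 1/3 = 2/243.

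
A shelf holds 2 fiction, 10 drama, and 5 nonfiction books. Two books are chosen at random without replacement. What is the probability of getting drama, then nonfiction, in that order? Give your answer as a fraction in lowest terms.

Multiply the probability of each draw given the previous ones:
P = 10/17 × 5/16 = 50/272 = 25/136.

25/136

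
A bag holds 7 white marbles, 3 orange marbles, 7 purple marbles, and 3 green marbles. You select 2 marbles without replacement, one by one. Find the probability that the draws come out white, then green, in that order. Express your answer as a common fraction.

21/380

Multiply the probability of each draw given the previous ones:
P = 7/20 × 3/19 = 21/380.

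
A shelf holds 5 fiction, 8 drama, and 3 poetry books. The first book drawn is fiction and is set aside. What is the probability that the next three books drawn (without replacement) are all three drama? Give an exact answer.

8/65

With the first book removed, 8 drama remain out of 15.
P = 8/15 × 7/14 × 6/13 = 336/2730 = 8/65.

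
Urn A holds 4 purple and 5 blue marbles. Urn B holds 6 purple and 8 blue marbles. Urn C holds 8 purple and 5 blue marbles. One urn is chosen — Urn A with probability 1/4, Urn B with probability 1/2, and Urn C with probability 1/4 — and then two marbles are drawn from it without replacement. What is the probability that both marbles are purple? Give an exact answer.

From Urn A: P(both purple) = (4/9)(3/8) = 1/6.
From Urn B: P(both purple) = (6/14)(5/13) = 15/91.
From Urn C: P(both purple) = (8/13)(7/12) = 14/39.
Total probability = (1/4)(1/6) + (1/2)(15/91) + (1/4)(14/39) = 467/2184.

467/2184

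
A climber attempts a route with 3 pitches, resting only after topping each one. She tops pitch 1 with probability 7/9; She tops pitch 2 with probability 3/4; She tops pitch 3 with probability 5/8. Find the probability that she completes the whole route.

The events are sequential, so multiply the conditional probabilities:
P = 7/9 × 3/4 × 5/8 = 105/288 = 35/96.

35/96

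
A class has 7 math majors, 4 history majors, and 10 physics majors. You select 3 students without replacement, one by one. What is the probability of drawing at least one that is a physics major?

P(no physics majors) = 11/21 × 10/20 × 9/19 = 990/7980 = 33/266.
P(at least one) = 1 − 33/266 = 233/266.

233/266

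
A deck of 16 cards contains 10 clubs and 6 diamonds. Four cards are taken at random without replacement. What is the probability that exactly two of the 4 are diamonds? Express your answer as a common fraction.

One ordering (diamonds drawn first) has probability 6/16 × 5/15 × 10/14 × 9/13 = 2700/43680 = 45/728.
There are C(4,2) = 6 such orderings, each equally likely, so P = 6 × 45/728 = 135/364.

135/364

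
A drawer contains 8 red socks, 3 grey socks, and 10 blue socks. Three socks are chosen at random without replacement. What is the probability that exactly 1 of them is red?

One ordering (red drawn first) has probability 8/21 × 13/20 × 12/19 = 1248/7980 = 104/665.
There are C(3,1) = 3 such orderings, each equally likely, so P = 3 × 104/665 = 312/665.

312/665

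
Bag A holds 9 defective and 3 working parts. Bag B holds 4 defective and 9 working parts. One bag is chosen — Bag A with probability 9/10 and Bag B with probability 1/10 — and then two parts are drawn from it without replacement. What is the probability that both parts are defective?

713/1430

From Bag A: P(both defective) = (9/12)(8/11) = 6/11.
From Bag B: P(both defective) = (4/13)(3/12) = 1/13.
Total probability = (9/10)(6/11) + (1/10)(1/13) = 713/1430.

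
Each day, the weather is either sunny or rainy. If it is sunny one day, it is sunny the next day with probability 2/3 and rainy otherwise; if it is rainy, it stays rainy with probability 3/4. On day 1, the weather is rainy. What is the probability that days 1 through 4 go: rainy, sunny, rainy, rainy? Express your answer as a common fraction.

Day 1 is given. For each transition, use the conditional probability from the current state:
P(sunny | rainy) = 1/4; P(rainy | sunny) = 1/3; P(rainy | rainy) = 3/4.
P = 1/4 × 1/3 × 3/4 = 3/48 = 1/16.

1/16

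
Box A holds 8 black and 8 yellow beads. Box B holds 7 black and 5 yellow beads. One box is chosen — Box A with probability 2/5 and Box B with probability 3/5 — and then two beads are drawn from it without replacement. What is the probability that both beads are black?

469/1650

From Box A: P(both black) = (8/16)(7/15) = 7/30.
From Box B: P(both black) = (7/12)(6/11) = 7/22.
Total probability = (2/5)(7/30) + (3/5)(7/22) = 469/1650.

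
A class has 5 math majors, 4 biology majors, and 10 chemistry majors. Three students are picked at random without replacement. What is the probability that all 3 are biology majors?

P = 4/19 × 3/18 × 2/17 = 24/5814 = 4/969.

4/969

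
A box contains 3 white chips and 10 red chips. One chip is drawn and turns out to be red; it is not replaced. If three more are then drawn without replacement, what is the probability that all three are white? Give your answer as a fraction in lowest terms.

1/220

After the first draw, 3 of the remaining 12 chips are white.
P = 3/12 × 2/11 × 1/10 = 6/1320 = 1/220.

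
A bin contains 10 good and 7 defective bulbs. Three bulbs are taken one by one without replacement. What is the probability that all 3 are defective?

7/136

P(all defective) = 7/17 × 6/16 × 5/15 = 210/4080 = 7/136.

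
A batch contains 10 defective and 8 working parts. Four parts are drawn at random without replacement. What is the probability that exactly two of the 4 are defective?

One ordering (defective drawn first) has probability 10/18 × 9/17 × 8/16 × 7/15 = 5040/73440 = 7/102.
There are C(4,2) = 6 such orderings, each equally likely, so P = 6 × 7/102 = 7/17.

7/17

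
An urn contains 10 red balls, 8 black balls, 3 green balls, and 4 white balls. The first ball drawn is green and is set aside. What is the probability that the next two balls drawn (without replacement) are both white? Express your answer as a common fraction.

1/46

With the first ball removed, 4 white remain out of 24.
P = 4/24 × 3/23 = 12/552 = 1/46.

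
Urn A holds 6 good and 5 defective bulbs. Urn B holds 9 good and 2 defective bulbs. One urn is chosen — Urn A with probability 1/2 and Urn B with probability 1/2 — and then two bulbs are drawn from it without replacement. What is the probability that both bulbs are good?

From Urn A: P(both good) = (6/11)(5/10) = 3/11.
From Urn B: P(both good) = (9/11)(8/10) = 36/55.
Total probability = (1/2)(3/11) + (1/2)(36/55) = 51/110.

51/110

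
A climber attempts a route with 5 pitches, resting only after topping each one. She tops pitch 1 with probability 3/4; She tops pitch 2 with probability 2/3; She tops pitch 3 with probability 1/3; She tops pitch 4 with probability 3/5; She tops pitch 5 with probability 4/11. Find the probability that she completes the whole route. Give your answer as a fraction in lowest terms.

Multiplying along the chain,
P = 3/4 × 2/3 × 1/3 × 3/5 × 4/11 = 72/1980 = 2/55.

2/55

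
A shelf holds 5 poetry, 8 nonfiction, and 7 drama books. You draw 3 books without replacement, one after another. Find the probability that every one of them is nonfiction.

14/285

P = 8/20 × 7/19 × 6/18 = 336/6840 = 14/285.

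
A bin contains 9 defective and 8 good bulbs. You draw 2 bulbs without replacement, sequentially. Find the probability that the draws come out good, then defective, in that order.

Each draw changes the counts, so multiply the conditional probabilities along the sequence:
P = 8/17 × 9/16 = 72/272 = 9/34.

9/34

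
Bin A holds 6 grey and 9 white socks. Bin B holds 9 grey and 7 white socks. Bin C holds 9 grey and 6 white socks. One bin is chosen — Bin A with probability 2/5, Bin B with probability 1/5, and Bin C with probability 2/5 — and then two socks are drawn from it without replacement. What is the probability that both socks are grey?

89/350

From Bin A: P(both grey) = (6/15)(5/14) = 1/7.
From Bin B: P(both grey) = (9/16)(8/15) = 3/10.
From Bin C: P(both grey) = (9/15)(8/14) = 12/35.
Total probability = (2/5)(1/7) + (1/5)(3/10) + (2/5)(12/35) = 89/350.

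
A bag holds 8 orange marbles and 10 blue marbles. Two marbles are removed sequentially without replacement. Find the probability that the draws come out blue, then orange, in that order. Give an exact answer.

Chain rule:
P = 10/18 × 8/17 = 80/306 = 40/153.

40/153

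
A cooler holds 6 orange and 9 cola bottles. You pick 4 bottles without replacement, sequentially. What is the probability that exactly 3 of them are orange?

One ordering (orange drawn first) has probability 6/15 × 5/14 × 4/13 × 9/12 = 1080/32760 = 3/91.
There are C(4,3) = 4 such orderings, each equally likely, so P = 4 × 3/91 = 12/91.

12/91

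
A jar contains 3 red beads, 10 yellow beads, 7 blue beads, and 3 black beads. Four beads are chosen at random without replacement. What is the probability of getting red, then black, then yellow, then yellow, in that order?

Chain rule:
P = 3/23 × 3/22 × 10/21 × 9/20 = 810/212520 = 27/7084.

27/7084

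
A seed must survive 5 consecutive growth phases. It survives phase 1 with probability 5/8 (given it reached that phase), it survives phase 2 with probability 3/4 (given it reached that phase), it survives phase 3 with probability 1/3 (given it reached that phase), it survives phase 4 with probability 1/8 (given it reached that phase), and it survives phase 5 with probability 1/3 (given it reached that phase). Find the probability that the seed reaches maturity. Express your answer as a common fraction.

The events are sequential, so multiply the conditional probabilities:
P = 5/8 × 3/4 × 1/3 × 1/8 × 1/3 = 15/2304 = 5/768.

5/768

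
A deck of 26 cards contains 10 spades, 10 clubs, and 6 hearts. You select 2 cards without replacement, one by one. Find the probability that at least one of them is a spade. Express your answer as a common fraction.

P(no spades) = 16/26 × 15/25 = 240/650 = 24/65.
P(at least one) = 1 − 24/65 = 41/65.

41/65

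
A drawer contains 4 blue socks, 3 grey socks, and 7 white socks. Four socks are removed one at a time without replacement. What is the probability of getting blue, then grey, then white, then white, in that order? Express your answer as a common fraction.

3/143

Each draw changes the counts, so multiply the conditional probabilities along the sequence:
P = 4/14 × 3/13 × 7/12 × 6/11 = 504/24024 = 3/143.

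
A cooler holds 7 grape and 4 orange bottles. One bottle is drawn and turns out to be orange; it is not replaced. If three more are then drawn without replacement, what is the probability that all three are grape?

With the first bottle removed, 7 grape remain out of 10.
P = 7/10 × 6/9 × 5/8 = 210/720 = 7/24.

7/24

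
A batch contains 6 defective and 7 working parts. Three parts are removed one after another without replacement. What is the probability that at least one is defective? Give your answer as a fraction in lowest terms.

P(no defective) = 7/13 × 6/12 × 5/11 = 210/1716 = 35/286.
P(at least one) = 1 − 35/286 = 251/286.

251/286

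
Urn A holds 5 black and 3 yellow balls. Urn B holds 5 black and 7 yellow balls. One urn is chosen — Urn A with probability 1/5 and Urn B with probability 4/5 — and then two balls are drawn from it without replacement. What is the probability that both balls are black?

From Urn A: P(both black) = (5/8)(4/7) = 5/14.
From Urn B: P(both black) = (5/12)(4/11) = 5/33.
Total probability = (1/5)(5/14) + (4/5)(5/33) = 89/462.

89/462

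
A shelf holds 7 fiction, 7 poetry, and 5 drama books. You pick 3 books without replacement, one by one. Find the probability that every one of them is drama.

10/969

P(every draw is drama) = 5/19 × 4/18 × 3/17 = 60/5814 = 10/969.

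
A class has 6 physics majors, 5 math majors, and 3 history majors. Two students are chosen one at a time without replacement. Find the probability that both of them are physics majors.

15/91

P = 6/14 × 5/13 = 30/182 = 15/91.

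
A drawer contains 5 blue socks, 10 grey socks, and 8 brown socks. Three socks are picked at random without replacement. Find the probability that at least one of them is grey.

P(no grey) = 13/23 × 12/22 × 11/21 = 1716/10626 = 26/161.
P(at least one) = 1 − 26/161 = 135/161.

135/161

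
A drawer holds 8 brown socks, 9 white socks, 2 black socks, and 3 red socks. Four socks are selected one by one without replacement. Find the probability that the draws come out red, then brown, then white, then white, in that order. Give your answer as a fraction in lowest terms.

Each draw changes the counts, so multiply the conditional probabilities along the sequence:
P = 3/22 × 8/21 × 9/20 × 8/19 = 1728/175560 = 72/7315.

72/7315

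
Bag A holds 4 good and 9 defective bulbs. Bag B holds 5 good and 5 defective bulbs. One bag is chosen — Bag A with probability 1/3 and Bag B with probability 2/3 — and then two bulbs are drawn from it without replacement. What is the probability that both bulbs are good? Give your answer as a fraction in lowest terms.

From Bag A: P(both good) = (4/13)(3/12) = 1/13.
From Bag B: P(both good) = (5/10)(4/9) = 2/9.
Total probability = (1/3)(1/13) + (2/3)(2/9) = 61/351.

61/351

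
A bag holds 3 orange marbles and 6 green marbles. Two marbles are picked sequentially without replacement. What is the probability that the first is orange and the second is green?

Chain rule:
P = 3/9 × 6/8 = 18/72 = 1/4.

1/4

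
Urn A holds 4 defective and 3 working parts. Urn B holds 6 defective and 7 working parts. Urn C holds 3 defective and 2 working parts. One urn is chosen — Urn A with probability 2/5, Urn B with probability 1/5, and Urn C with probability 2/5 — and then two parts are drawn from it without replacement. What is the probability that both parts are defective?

1241/4550

From Urn A: P(both defective) = (4/7)(3/6) = 2/7.
From Urn B: P(both defective) = (6/13)(5/12) = 5/26.
From Urn C: P(both defective) = (3/5)(2/4) = 3/10.
Total probability = (2/5)(2/7) + (1/5)(5/26) + (2/5)(3/10) = 1241/4550.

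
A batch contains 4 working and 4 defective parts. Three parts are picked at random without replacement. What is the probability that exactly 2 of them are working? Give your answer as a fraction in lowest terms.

One ordering (working drawn first) has probability 4/8 × 3/7 × 4/6 = 48/336 = 1/7.
There are C(3,2) = 3 such orderings, each equally likely, so P = 3 × 1/7 = 3/7.

3/7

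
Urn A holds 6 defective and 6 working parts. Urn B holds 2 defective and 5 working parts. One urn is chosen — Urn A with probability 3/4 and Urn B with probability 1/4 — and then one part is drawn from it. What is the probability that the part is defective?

25/56

From Urn A: P(defective) = 6/12.
From Urn B: P(defective) = 2/7.
Total probability = (3/4)(6/12) + (1/4)(2/7) = 25/56.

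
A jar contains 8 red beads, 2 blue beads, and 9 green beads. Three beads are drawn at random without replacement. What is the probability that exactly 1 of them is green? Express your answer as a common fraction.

135/323

One ordering (green drawn first) has probability 9/19 × 10/18 × 9/17 = 810/5814 = 45/323.
There are C(3,1) = 3 such orderings, each equally likely, so P = 3 × 45/323 = 135/323.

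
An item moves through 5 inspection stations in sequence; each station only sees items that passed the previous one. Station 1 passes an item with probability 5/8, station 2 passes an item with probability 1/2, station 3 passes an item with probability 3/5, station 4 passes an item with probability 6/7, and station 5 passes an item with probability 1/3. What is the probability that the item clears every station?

Each stage is reached only if all earlier stages succeed, so
P = 5/8 × 1/2 × 3/5 × 6/7 × 1/3 = 90/1680 = 3/56.

3/56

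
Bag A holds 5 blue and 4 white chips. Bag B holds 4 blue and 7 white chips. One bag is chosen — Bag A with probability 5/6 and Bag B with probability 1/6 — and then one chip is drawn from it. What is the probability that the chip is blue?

311/594

From Bag A: P(blue) = 5/9.
From Bag B: P(blue) = 4/11.
Total probability = (5/6)(5/9) + (1/6)(4/11) = 311/594.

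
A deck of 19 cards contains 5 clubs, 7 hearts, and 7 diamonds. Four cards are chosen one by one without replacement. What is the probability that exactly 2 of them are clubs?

455/1938

One ordering (clubs drawn first) has probability 5/19 × 4/18 × 14/17 × 13/16 = 3640/93024 = 455/11628.
There are C(4,2) = 6 such orderings, each equally likely, so P = 6 × 455/11628 = 455/1938.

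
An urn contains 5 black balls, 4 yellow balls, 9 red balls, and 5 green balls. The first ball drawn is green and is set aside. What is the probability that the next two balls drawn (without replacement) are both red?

With the first ball removed, 9 red remain out of 22.
P = 9/22 × 8/21 = 72/462 = 12/77.

12/77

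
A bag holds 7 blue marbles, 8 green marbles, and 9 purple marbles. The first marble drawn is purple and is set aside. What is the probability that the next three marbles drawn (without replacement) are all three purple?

8/253

With the first marble removed, 8 purple remain out of 23.
P = 8/23 × 7/22 × 6/21 = 336/10626 = 8/253.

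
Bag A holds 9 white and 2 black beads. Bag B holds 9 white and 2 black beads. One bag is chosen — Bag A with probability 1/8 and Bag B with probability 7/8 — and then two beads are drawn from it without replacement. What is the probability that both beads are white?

From Bag A: P(both white) = (9/11)(8/10) = 36/55.
From Bag B: P(both white) = (9/11)(8/10) = 36/55.
Total probability = (1/8)(36/55) + (7/8)(36/55) = 36/55.

36/55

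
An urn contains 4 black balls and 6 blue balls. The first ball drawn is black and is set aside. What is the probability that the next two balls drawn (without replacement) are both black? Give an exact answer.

1/12

With the first ball removed, 3 black remain out of 9.
P = 3/9 × 2/8 = 6/72 = 1/12.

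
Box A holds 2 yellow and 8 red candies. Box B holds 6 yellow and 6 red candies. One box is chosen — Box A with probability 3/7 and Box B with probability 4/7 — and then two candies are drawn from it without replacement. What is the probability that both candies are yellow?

23/165

From Box A: P(both yellow) = (2/10)(1/9) = 1/45.
From Box B: P(both yellow) = (6/12)(5/11) = 5/22.
Total probability = (3/7)(1/45) + (4/7)(5/22) = 23/165.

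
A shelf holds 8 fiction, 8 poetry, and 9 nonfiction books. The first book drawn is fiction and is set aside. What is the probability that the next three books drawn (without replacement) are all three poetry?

7/253

After the first draw, 8 of the remaining 24 books are poetry.
P = 8/24 × 7/23 × 6/22 = 336/12144 = 7/253.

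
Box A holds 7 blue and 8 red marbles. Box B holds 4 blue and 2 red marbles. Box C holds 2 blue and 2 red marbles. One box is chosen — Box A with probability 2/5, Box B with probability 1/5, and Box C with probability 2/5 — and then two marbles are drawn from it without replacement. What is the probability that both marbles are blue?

17/75

From Box A: P(both blue) = (7/15)(6/14) = 1/5.
From Box B: P(both blue) = (4/6)(3/5) = 2/5.
From Box C: P(both blue) = (2/4)(1/3) = 1/6.
Total probability = (2/5)(1/5) + (1/5)(2/5) + (2/5)(1/6) = 17/75.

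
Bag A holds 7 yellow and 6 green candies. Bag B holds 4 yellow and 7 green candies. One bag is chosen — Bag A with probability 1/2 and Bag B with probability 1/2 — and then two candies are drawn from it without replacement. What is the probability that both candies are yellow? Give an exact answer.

541/2860

From Bag A: P(both yellow) = (7/13)(6/12) = 7/26.
From Bag B: P(both yellow) = (4/11)(3/10) = 6/55.
Total probability = (1/2)(7/26) + (1/2)(6/55) = 541/2860.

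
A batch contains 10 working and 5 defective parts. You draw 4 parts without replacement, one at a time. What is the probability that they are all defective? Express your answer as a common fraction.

P(all defective) = 5/15 × 4/14 × 3/13 × 2/12 = 120/32760 = 1/273.

1/273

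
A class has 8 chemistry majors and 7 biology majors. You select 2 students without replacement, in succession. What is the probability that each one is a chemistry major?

P = 8/15 × 7/14 = 56/210 = 4/15.

4/15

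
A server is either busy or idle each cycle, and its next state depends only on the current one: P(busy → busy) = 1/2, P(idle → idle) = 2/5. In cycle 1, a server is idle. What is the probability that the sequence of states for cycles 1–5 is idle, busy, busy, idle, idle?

3/50

Cycle 1 is given. For each transition, use the conditional probability from the current state:
P(busy | idle) = 3/5; P(busy | busy) = 1/2; P(idle | busy) = 1/2; P(idle | idle) = 2/5.
P = 3/5 × 1/2 × 1/2 × 2/5 = 6/100 = 3/50.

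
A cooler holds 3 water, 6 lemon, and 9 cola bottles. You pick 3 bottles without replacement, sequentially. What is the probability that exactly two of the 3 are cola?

One ordering (cola drawn first) has probability 9/18 × 8/17 × 9/16 = 648/4896 = 9/68.
There are C(3,2) = 3 such orderings, each equally likely, so P = 3 × 9/68 = 27/68.

27/68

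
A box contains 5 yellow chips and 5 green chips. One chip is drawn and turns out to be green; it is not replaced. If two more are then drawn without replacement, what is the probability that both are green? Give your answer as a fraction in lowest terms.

With the first chip removed, 4 green remain out of 9.
P = 4/9 × 3/8 = 12/72 = 1/6.

1/6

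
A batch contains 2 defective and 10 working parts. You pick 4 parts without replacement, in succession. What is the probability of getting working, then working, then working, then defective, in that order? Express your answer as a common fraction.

Multiply the probability of each draw given the previous ones:
P = 10/12 × 9/11 × 8/10 × 2/9 = 1440/11880 = 4/33.

4/33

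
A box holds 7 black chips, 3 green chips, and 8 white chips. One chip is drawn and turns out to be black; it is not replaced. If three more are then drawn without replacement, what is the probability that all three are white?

7/85

With the first chip removed, 8 white remain out of 17.
P = 8/17 × 7/16 × 6/15 = 336/4080 = 7/85.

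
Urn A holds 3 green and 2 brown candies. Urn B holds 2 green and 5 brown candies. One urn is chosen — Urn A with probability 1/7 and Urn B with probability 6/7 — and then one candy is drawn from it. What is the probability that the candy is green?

81/245

From Urn A: P(green) = 3/5.
From Urn B: P(green) = 2/7.
Total probability = (1/7)(3/5) + (6/7)(2/7) = 81/245.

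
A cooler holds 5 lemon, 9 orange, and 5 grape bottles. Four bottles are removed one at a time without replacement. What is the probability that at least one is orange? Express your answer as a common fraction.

P(no orange) = 10/19 × 9/18 × 8/17 × 7/16 = 5040/93024 = 35/646.
P(at least one) = 1 − 35/646 = 611/646.

611/646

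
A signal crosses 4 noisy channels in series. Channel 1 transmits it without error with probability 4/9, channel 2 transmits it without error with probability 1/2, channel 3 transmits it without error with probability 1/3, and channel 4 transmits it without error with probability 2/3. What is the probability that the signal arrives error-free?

Each stage is reached only if all earlier stages succeed, so
P = 4/9 × 1/2 × 1/3 × 2/3 = 8/162 = 4/81.

4/81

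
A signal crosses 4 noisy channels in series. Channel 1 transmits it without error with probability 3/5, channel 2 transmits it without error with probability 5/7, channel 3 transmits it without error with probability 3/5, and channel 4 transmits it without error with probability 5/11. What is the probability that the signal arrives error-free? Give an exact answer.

Multiplying along the chain,
P = 3/5 × 5/7 × 3/5 × 5/11 = 225/1925 = 9/77.

9/77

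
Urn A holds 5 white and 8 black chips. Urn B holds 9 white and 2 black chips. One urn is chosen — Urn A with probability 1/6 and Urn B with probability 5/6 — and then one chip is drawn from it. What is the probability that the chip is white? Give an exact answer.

From Urn A: P(white) = 5/13.
From Urn B: P(white) = 9/11.
Total probability = (1/6)(5/13) + (5/6)(9/11) = 320/429.

320/429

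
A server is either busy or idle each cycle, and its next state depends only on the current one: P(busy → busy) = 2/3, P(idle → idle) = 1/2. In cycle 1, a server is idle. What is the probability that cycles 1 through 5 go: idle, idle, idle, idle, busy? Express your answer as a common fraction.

Cycle 1 is given. For each transition, use the conditional probability from the current state:
P(idle | idle) = 1/2; P(idle | idle) = 1/2; P(idle | idle) = 1/2; P(busy | idle) = 1/2.
P = 1/2 × 1/2 × 1/2 × 1/2 = 1/16.

1/16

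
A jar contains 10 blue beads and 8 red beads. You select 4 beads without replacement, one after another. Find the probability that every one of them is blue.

7/102

P = 10/18 × 9/17 × 8/16 × 7/15 = 5040/73440 = 7/102.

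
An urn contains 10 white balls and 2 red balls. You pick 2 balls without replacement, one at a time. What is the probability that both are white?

P(all white) = 10/12 × 9/11 = 90/132 = 15/22.

15/22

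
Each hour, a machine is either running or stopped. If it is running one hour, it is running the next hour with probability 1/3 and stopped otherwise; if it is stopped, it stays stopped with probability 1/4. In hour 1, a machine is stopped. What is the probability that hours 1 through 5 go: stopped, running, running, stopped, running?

1/8

Hour 1 is given. For each transition, use the conditional probability from the current state:
P(running | stopped) = 3/4; P(running | running) = 1/3; P(stopped | running) = 2/3; P(running | stopped) = 3/4.
P = 3/4 × 1/3 × 2/3 × 3/4 = 18/144 = 1/8.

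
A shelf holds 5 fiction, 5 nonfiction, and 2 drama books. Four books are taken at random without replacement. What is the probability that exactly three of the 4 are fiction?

One ordering (fiction drawn first) has probability 5/12 × 4/11 × 3/10 × 7/9 = 420/11880 = 7/198.
There are C(4,3) = 4 such orderings, each equally likely, so P = 4 × 7/198 = 14/99.

14/99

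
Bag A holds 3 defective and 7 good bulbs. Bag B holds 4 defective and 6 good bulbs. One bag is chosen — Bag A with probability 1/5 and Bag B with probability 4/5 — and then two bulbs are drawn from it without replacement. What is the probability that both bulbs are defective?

3/25

From Bag A: P(both defective) = (3/10)(2/9) = 1/15.
From Bag B: P(both defective) = (4/10)(3/9) = 2/15.
Total probability = (1/5)(1/15) + (4/5)(2/15) = 3/25.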